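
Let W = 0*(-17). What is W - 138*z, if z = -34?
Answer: 4692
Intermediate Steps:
W = 0
W - 138*z = 0 - 138*(-34) = 0 + 4692 = 4692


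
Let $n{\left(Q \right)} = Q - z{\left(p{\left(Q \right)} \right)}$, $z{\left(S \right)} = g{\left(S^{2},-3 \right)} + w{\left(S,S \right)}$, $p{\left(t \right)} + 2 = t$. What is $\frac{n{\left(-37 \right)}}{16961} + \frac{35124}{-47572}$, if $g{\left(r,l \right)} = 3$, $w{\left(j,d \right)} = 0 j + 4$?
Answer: $- \frac{21351119}{28816739} \approx -0.74093$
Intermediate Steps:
$p{\left(t \right)} = -2 + t$
$w{\left(j,d \right)} = 4$ ($w{\left(j,d \right)} = 0 + 4 = 4$)
$z{\left(S \right)} = 7$ ($z{\left(S \right)} = 3 + 4 = 7$)
$n{\left(Q \right)} = -7 + Q$ ($n{\left(Q \right)} = Q - 7 = -7 + Q$)
$\frac{n{\left(-37 \right)}}{16961} + \frac{35124}{-47572} = \frac{-7 - 37}{16961} + \frac{35124}{-47572} = \left(-44\right) \frac{1}{16961} + 35124 \left(- \frac{1}{47572}\right) = - \frac{44}{16961} - \frac{8781}{11893} = - \frac{21351119}{28816739}$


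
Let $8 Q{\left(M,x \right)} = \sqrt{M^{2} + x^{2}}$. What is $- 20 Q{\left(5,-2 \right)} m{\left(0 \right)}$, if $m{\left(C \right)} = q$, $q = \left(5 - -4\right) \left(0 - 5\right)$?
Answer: $\frac{225 \sqrt{29}}{2} \approx 605.83$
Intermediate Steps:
$Q{\left(M,x \right)} = \frac{\sqrt{M^{2} + x^{2}}}{8}$
$q = -45$ ($q = \left(5 + 4\right) \left(-5\right) = 9 \left(-5\right) = -45$)
$m{\left(C \right)} = -45$
$- 20 Q{\left(5,-2 \right)} m{\left(0 \right)} = - 20 \frac{\sqrt{5^{2} + \left(-2\right)^{2}}}{8} \left(-45\right) = - 20 \frac{\sqrt{25 + 4}}{8} \left(-45\right) = - 20 \frac{\sqrt{29}}{8} \left(-45\right) = - \frac{5 \sqrt{29}}{2} \left(-45\right) = \frac{225 \sqrt{29}}{2}$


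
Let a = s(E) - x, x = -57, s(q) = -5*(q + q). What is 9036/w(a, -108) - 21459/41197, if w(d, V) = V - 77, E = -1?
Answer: -376226007/7621445 ≈ -49.364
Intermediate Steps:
s(q) = -10*q
a = 67 (a = -10*(-1) - 1*(-57) = 10 + 57 = 67)
w(d, V) = -77 + V
9036/w(a, -108) - 21459/41197 = 9036/(-77 - 108) - 21459/41197 = 9036/(-185) - 21459*1/41197 = 9036*(-1/185) - 21459/41197 = -9036/185 - 21459/41197 = -376226007/7621445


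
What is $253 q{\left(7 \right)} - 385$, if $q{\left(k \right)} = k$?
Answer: $1386$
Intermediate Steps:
$253 q{\left(7 \right)} - 385 = 253 \cdot 7 - 385 = 1771 - 385 = 1386$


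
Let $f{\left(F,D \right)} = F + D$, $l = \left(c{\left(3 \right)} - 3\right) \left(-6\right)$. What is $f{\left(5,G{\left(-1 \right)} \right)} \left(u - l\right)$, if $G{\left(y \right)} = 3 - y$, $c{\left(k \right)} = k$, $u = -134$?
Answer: $-1206$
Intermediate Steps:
$l = 0$ ($l = \left(3 - 3\right) \left(-6\right) = 0 \left(-6\right) = 0$)
$f{\left(F,D \right)} = D + F$
$f{\left(5,G{\left(-1 \right)} \right)} \left(u - l\right) = \left(\left(3 - -1\right) + 5\right) \left(-134 - 0\right) = \left(\left(3 + 1\right) + 5\right) \left(-134 + 0\right) = \left(4 + 5\right) \left(-134\right) = 9 \left(-134\right) = -1206$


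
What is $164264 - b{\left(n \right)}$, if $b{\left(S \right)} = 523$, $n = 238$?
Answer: $163741$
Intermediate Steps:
$164264 - b{\left(n \right)} = 164264 - 523 = 163741$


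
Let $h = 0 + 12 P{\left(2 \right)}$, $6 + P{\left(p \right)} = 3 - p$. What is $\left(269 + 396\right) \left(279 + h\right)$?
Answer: $145635$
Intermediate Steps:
$P{\left(p \right)} = -3 - p$ ($P{\left(p \right)} = -6 - \left(-3 + p\right) = -3 - p$)
$h = -60$ ($h = 0 + 12 \left(-3 - 2\right) = 0 + 12 \left(-5\right) = 0 - 60 = -60$)
$\left(269 + 396\right) \left(279 + h\right) = \left(269 + 396\right) \left(279 - 60\right) = 665 \cdot 219 = 145635$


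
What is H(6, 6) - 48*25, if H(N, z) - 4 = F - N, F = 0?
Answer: -1202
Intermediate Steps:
H(N, z) = 4 - N (H(N, z) = 4 + (0 - N) = 4 - N)
H(6, 6) - 48*25 = (4 - 1*6) - 48*25 = (4 - 6) - 1200 = -2 - 1200 = -1202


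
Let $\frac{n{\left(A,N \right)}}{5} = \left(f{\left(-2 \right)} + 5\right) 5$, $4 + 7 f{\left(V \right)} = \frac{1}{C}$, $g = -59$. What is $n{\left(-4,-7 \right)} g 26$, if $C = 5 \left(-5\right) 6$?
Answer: $- \frac{3565783}{21} \approx -1.698 \cdot 10^{5}$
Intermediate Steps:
$C = -150$ ($C = \left(-25\right) 6 = -150$)
$f{\left(V \right)} = - \frac{601}{1050}$ ($f{\left(V \right)} = - \frac{4}{7} + \frac{1}{7 \left(-150\right)} = - \frac{4}{7} + \frac{1}{7} \left(- \frac{1}{150}\right) = - \frac{4}{7} - \frac{1}{1050} = - \frac{601}{1050}$)
$n{\left(A,N \right)} = \frac{4649}{42}$ ($n{\left(A,N \right)} = 5 \left(- \frac{601}{1050} + 5\right) 5 = 5 \cdot \frac{4649}{1050} \cdot 5 = 5 \cdot \frac{4649}{210} = \frac{4649}{42}$)
$n{\left(-4,-7 \right)} g 26 = \frac{4649}{42} \left(-59\right) 26 = \left(- \frac{274291}{42}\right) 26 = - \frac{3565783}{21}$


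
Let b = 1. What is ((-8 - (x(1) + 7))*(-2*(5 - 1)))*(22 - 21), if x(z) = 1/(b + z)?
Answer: 124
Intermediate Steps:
x(z) = 1/(1 + z)
((-8 - (x(1) + 7))*(-2*(5 - 1)))*(22 - 21) = ((-8 - (1/(1 + 1) + 7))*(-2*(5 - 1)))*(22 - 21) = ((-8 - (1/2 + 7))*(-2*4))*1 = ((-8 - (½ + 7))*(-8))*1 = ((-8 - 1*15/2)*(-8))*1 = ((-8 - 15/2)*(-8))*1 = -31/2*(-8)*1 = 124*1 = 124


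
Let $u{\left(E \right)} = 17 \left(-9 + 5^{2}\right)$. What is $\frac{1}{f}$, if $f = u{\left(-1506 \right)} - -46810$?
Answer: $\frac{1}{47082} \approx 2.124 \cdot 10^{-5}$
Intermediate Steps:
$u{\left(E \right)} = 272$ ($u{\left(E \right)} = 17 \left(-9 + 25\right) = 17 \cdot 16 = 272$)
$f = 47082$ ($f = 272 - -46810 = 272 + 46810 = 47082$)
$\frac{1}{f} = \frac{1}{47082}$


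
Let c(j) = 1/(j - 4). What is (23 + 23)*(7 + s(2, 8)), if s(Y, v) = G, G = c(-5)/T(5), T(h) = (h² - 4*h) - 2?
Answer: 8648/27 ≈ 320.30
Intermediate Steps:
c(j) = 1/(-4 + j)
T(h) = -2 + h² - 4*h
G = -1/27 (G = 1/((-4 - 5)*(-2 + 5² - 4*5)) = 1/((-9)*(-2 + 25 - 20)) = -⅑/3 = -⅑*⅓ = -1/27 ≈ -0.037037)
s(Y, v) = -1/27
(23 + 23)*(7 + s(2, 8)) = (23 + 23)*(7 - 1/27) = 46*(188/27) = 8648/27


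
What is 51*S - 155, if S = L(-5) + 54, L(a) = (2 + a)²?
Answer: 3058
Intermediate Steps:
S = 63 (S = (2 - 5)² + 54 = (-3)² + 54 = 9 + 54 = 63)
51*S - 155 = 51*63 - 155 = 3213 - 155 = 3058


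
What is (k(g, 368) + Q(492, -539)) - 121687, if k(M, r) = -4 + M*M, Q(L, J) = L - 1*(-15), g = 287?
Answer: -38815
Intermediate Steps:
Q(L, J) = 15 + L (Q(L, J) = L + 15 = 15 + L)
k(M, r) = -4 + M²
(k(g, 368) + Q(492, -539)) - 121687 = ((-4 + 287²) + (15 + 492)) - 121687 = ((-4 + 82369) + 507) - 121687 = (82365 + 507) - 121687 = 82872 - 121687 = -38815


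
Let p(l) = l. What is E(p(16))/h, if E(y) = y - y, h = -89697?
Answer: 0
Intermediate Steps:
E(y) = 0
E(p(16))/h = 0/(-89697) = 0*(-1/89697) = 0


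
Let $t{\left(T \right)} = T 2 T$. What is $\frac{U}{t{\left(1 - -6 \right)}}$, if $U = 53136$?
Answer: $\frac{26568}{49} \approx 542.2$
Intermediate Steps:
$t{\left(T \right)} = 2 T^{2}$ ($t{\left(T \right)} = 2 T T = 2 T^{2}$)
$\frac{U}{t{\left(1 - -6 \right)}} = \frac{53136}{2 \left(1 - -6\right)^{2}} = \frac{53136}{2 \left(1 + 6\right)^{2}} = \frac{53136}{2 \cdot 7^{2}} = \frac{53136}{2 \cdot 49} = \frac{53136}{98} = 53136 \cdot \frac{1}{98} = \frac{26568}{49}$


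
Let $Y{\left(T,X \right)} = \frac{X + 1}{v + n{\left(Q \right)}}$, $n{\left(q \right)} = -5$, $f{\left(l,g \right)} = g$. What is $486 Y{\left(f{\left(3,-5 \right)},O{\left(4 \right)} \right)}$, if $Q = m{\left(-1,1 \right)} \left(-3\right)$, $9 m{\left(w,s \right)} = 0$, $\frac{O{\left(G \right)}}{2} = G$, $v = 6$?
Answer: $4374$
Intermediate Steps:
$O{\left(G \right)} = 2 G$
$m{\left(w,s \right)} = 0$ ($m{\left(w,s \right)} = \frac{1}{9} \cdot 0 = 0$)
$Q = 0$ ($Q = 0 \left(-3\right) = 0$)
$Y{\left(T,X \right)} = 1 + X$ ($Y{\left(T,X \right)} = \frac{X + 1}{6 - 5} = \frac{1 + X}{1} = \left(1 + X\right) 1 = 1 + X$)
$486 Y{\left(f{\left(3,-5 \right)},O{\left(4 \right)} \right)} = 486 \left(1 + 2 \cdot 4\right) = 486 \left(1 + 8\right) = 486 \cdot 9 = 4374$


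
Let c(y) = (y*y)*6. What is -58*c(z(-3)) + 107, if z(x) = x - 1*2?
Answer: -8593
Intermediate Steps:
z(x) = -2 + x (z(x) = x - 2 = -2 + x)
c(y) = 6*y**2 (c(y) = y**2*6 = 6*y**2)
-58*c(z(-3)) + 107 = -348*(-2 - 3)**2 + 107 = -348*(-5)**2 + 107 = -348*25 + 107 = -58*150 + 107 = -8700 + 107 = -8593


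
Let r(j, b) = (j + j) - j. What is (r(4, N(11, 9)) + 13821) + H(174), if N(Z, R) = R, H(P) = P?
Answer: 13999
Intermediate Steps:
r(j, b) = j (r(j, b) = 2*j - j = j)
(r(4, N(11, 9)) + 13821) + H(174) = (4 + 13821) + 174 = 13825 + 174 = 13999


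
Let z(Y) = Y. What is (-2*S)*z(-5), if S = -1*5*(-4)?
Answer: 200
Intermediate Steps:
S = 20 (S = -5*(-4) = 20)
(-2*S)*z(-5) = -2*20*(-5) = -40*(-5) = 200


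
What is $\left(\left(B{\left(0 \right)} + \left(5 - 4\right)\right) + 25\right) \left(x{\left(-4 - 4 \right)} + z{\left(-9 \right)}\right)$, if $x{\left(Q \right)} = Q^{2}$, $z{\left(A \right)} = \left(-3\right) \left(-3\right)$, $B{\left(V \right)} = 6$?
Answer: $2336$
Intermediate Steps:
$z{\left(A \right)} = 9$
$\left(\left(B{\left(0 \right)} + \left(5 - 4\right)\right) + 25\right) \left(x{\left(-4 - 4 \right)} + z{\left(-9 \right)}\right) = \left(\left(6 + \left(5 - 4\right)\right) + 25\right) \left(\left(-4 - 4\right)^{2} + 9\right) = \left(\left(6 + 1\right) + 25\right) \left(\left(-4 - 4\right)^{2} + 9\right) = \left(7 + 25\right) \left(\left(-8\right)^{2} + 9\right) = 32 \left(64 + 9\right) = 32 \cdot 73 = 2336$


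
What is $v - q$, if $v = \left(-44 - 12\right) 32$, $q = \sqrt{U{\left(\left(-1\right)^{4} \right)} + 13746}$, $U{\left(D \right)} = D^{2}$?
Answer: $-1792 - \sqrt{13747} \approx -1909.2$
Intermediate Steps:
$q = \sqrt{13747}$ ($q = \sqrt{\left(\left(-1\right)^{4}\right)^{2} + 13746} = \sqrt{1^{2} + 13746} = \sqrt{1 + 13746} = \sqrt{13747} \approx 117.25$)
$v = -1792$ ($v = \left(-56\right) 32 = -1792$)
$v - q = -1792 - \sqrt{13747}$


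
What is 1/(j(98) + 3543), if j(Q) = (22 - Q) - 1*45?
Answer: 1/3422 ≈ 0.00029223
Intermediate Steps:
j(Q) = -23 - Q (j(Q) = (22 - Q) - 45 = -23 - Q)
1/(j(98) + 3543) = 1/((-23 - 1*98) + 3543) = 1/((-23 - 98) + 3543) = 1/(-121 + 3543) = 1/3422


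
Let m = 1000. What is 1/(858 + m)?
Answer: 1/1858 ≈ 0.00053821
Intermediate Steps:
1/(858 + m) = 1/(858 + 1000) = 1/1858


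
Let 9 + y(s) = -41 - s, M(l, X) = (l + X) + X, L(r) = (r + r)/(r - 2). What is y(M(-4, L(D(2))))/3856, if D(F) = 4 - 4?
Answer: -23/1928 ≈ -0.011929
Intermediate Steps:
D(F) = 0
L(r) = 2*r/(-2 + r) (L(r) = (2*r)/(-2 + r) = 2*r/(-2 + r))
M(l, X) = l + 2*X (M(l, X) = (X + l) + X = l + 2*X)
y(s) = -50 - s (y(s) = -9 + (-41 - s) = -50 - s)
y(M(-4, L(D(2))))/3856 = (-50 - (-4 + 2*(2*0/(-2 + 0))))/3856 = (-50 - (-4 + 2*(2*0/(-2))))*(1/3856) = (-50 - (-4 + 2*(2*0*(-½))))*(1/3856) = (-50 - (-4 + 2*0))*(1/3856) = (-50 - (-4 + 0))*(1/3856) = (-50 - 1*(-4))*(1/3856) = (-50 + 4)*(1/3856) = -46*1/3856 = -23/1928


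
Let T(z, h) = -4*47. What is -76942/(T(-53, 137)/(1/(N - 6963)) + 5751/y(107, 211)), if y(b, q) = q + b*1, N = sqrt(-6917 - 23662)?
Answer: -5167629050548/87975536668763 - 2226435872*I*sqrt(30579)/263926610006289 ≈ -0.058739 - 0.0014752*I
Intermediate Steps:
T(z, h) = -188
N = I*sqrt(30579) (N = sqrt(-30579) = I*sqrt(30579) ≈ 174.87*I)
y(b, q) = b + q (y(b, q) = q + b = b + q)
-76942/(T(-53, 137)/(1/(N - 6963)) + 5751/y(107, 211)) = -76942/(-(-1309044 + 188*I*sqrt(30579)) + 5751/(107 + 211)) = -76942/(-(-1309044 + 188*I*sqrt(30579)) + 5751/318) = -76942/(-188*(-6963 + I*sqrt(30579)) + 5751*(1/318)) = -76942/((1309044 - 188*I*sqrt(30579)) + 1917/106) = -76942/(138760581/106 - 188*I*sqrt(30579))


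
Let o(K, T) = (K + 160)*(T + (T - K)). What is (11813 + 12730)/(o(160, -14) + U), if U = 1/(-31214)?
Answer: -85120578/208648249 ≈ -0.40796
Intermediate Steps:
U = -1/31214 ≈ -3.2037e-5
o(K, T) = (160 + K)*(-K + 2*T)
(11813 + 12730)/(o(160, -14) + U) = (11813 + 12730)/((-1*160**2 - 160*160 + 320*(-14) + 2*160*(-14)) - 1/31214) = 24543/((-1*25600 - 25600 - 4480 - 4480) - 1/31214) = 24543/((-25600 - 25600 - 4480 - 4480) - 1/31214) = 24543/(-60160 - 1/31214) = 24543/(-1877834241/31214) = 24543*(-31214/1877834241) = -85120578/208648249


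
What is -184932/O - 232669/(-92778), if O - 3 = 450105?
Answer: 2432459921/1160003334 ≈ 2.0969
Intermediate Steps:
O = 450108 (O = 3 + 450105 = 450108)
-184932/O - 232669/(-92778) = -184932/450108 - 232669/(-92778) = -184932*1/450108 - 232669*(-1/92778) = -5137/12503 + 232669/92778 = 2432459921/1160003334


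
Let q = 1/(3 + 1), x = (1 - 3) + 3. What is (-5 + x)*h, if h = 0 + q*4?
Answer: -4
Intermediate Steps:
x = 1 (x = -2 + 3 = 1)
q = 1/4 ≈ 0.25000
h = 1 (h = 0 + (1/4)*4 = 0 + 1 = 1)
(-5 + x)*h = (-5 + 1)*1 = -4*1 = -4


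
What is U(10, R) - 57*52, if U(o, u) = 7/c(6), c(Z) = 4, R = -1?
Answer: -11849/4 ≈ -2962.3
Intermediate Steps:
U(o, u) = 7/4
U(10, R) - 57*52 = 7/4 - 57*52 = 7/4 - 2964 = -11849/4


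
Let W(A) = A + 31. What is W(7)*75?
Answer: 2850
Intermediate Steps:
W(A) = 31 + A
W(7)*75 = (31 + 7)*75 = 38*75 = 2850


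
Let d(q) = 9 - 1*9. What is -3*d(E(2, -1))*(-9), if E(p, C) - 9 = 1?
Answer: 0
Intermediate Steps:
E(p, C) = 10 (E(p, C) = 9 + 1 = 10)
d(q) = 0 (d(q) = 9 - 9 = 0)
-3*d(E(2, -1))*(-9) = -0*(-9) = -3*0 = 0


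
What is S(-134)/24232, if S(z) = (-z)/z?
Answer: -1/24232 ≈ -4.1268e-5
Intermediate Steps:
S(z) = -1
S(-134)/24232 = -1/24232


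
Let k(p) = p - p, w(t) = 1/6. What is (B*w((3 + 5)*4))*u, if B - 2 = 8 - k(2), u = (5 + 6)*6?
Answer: 110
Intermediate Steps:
w(t) = ⅙
k(p) = 0
u = 66 (u = 11*6 = 66)
B = 10 (B = 2 + (8 - 1*0) = 2 + (8 + 0) = 2 + 8 = 10)
(B*w((3 + 5)*4))*u = (10*(⅙))*66 = (5/3)*66 = 110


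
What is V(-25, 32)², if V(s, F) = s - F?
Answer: 3249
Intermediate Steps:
V(-25, 32)² = (-25 - 1*32)² = (-25 - 32)² = (-57)² = 3249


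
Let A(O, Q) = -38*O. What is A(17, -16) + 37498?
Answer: 36852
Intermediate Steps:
A(17, -16) + 37498 = -38*17 + 37498 = -646 + 37498 = 36852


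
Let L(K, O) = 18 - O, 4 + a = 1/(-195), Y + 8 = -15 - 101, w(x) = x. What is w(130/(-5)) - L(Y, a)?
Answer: -9361/195 ≈ -48.005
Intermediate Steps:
Y = -124 (Y = -8 + (-15 - 101) = -8 - 116 = -124)
a = -781/195 (a = -4 + 1/(-195) = -4 - 1/195 = -781/195 ≈ -4.0051)
w(130/(-5)) - L(Y, a) = 130/(-5) - (18 - 1*(-781/195)) = 130*(-⅕) - (18 + 781/195) = -26 - 1*4291/195 = -26 - 4291/195 = -9361/195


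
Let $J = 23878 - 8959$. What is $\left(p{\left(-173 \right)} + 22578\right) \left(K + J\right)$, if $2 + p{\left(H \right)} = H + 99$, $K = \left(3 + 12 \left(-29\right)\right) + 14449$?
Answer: $653075546$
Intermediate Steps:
$J = 14919$
$K = 14104$ ($K = \left(3 - 348\right) + 14449 = -345 + 14449 = 14104$)
$p{\left(H \right)} = 97 + H$ ($p{\left(H \right)} = -2 + \left(H + 99\right) = -2 + \left(99 + H\right) = 97 + H$)
$\left(p{\left(-173 \right)} + 22578\right) \left(K + J\right) = \left(\left(97 - 173\right) + 22578\right) \left(14104 + 14919\right) = \left(-76 + 22578\right) 29023 = 22502 \cdot 29023 = 653075546$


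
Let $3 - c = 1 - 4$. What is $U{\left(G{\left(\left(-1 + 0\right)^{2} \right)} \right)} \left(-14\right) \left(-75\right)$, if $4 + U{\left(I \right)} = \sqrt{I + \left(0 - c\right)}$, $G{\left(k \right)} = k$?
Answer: $-4200 + 1050 i \sqrt{5} \approx -4200.0 + 2347.9 i$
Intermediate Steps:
$c = 6$ ($c = 3 - \left(1 - 4\right) = 3 - -3 = 3 + 3 = 6$)
$U{\left(I \right)} = -4 + \sqrt{-6 + I}$ ($U{\left(I \right)} = -4 + \sqrt{I + \left(0 - 6\right)} = -4 + \sqrt{I - 6} = -4 + \sqrt{-6 + I}$)
$U{\left(G{\left(\left(-1 + 0\right)^{2} \right)} \right)} \left(-14\right) \left(-75\right) = \left(-4 + \sqrt{-6 + \left(-1 + 0\right)^{2}}\right) \left(-14\right) \left(-75\right) = \left(-4 + \sqrt{-6 + \left(-1\right)^{2}}\right) \left(-14\right) \left(-75\right) = \left(-4 + \sqrt{-6 + 1}\right) \left(-14\right) \left(-75\right) = \left(-4 + \sqrt{-5}\right) \left(-14\right) \left(-75\right) = \left(-4 + i \sqrt{5}\right) \left(-14\right) \left(-75\right) = \left(56 - 14 i \sqrt{5}\right) \left(-75\right) = -4200 + 1050 i \sqrt{5}$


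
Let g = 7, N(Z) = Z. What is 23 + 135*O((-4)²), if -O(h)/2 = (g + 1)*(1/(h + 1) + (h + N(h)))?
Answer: -1176809/17 ≈ -69224.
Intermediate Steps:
O(h) = -32*h - 16/(1 + h) (O(h) = -2*(7 + 1)*(1/(h + 1) + (h + h)) = -16*(1/(1 + h) + 2*h) = -2*(8/(1 + h) + 16*h) = -32*h - 16/(1 + h))
23 + 135*O((-4)²) = 23 + 135*(16*(-1 - 2*(-4)² - 2*((-4)²)²)/(1 + (-4)²)) = 23 + 135*(16*(-1 - 2*16 - 2*16²)/(1 + 16)) = 23 + 135*(16*(-1 - 32 - 2*256)/17) = 23 + 135*(16*(1/17)*(-1 - 32 - 512)) = 23 + 135*(16*(1/17)*(-545)) = 23 + 135*(-8720/17) = 23 - 1177200/17 = -1176809/17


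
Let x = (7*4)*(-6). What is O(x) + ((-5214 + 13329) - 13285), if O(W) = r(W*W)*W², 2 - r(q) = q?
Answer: -796542898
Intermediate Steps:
r(q) = 2 - q
x = -168 (x = 28*(-6) = -168)
O(W) = W²*(2 - W²) (O(W) = (2 - W*W)*W² = (2 - W²)*W² = W²*(2 - W²))
O(x) + ((-5214 + 13329) - 13285) = (-168)²*(2 - 1*(-168)²) + ((-5214 + 13329) - 13285) = 28224*(2 - 1*28224) + (8115 - 13285) = 28224*(2 - 28224) - 5170 = 28224*(-28222) - 5170 = -796537728 - 5170 = -796542898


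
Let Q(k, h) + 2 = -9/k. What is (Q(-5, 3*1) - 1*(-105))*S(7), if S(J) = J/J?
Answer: 524/5 ≈ 104.80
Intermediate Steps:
Q(k, h) = -2 - 9/k
S(J) = 1
(Q(-5, 3*1) - 1*(-105))*S(7) = ((-2 - 9/(-5)) - 1*(-105))*1 = ((-2 - 9*(-⅕)) + 105)*1 = ((-2 + 9/5) + 105)*1 = (-⅕ + 105)*1 = (524/5)*1 = 524/5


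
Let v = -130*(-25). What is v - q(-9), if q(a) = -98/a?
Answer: 29152/9 ≈ 3239.1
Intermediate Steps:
v = 3250
v - q(-9) = 3250 - (-98)/(-9) = 3250 - (-98)*(-1)/9 = 3250 - 1*98/9 = 3250 - 98/9 = 29152/9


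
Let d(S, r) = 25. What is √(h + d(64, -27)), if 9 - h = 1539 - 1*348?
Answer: I*√1157 ≈ 34.015*I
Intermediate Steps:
h = -1182 (h = 9 - (1539 - 1*348) = 9 - (1539 - 348) = 9 - 1*1191 = 9 - 1191 = -1182)
√(h + d(64, -27)) = √(-1182 + 25) = √(-1157) = I*√1157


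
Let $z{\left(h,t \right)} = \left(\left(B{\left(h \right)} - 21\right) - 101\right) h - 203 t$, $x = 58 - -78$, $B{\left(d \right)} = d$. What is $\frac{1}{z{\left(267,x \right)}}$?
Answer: $\frac{1}{11107} \approx 9.0033 \cdot 10^{-5}$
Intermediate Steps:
$x = 136$ ($x = 58 + 78 = 136$)
$z{\left(h,t \right)} = - 203 t + h \left(-122 + h\right)$ ($z{\left(h,t \right)} = \left(\left(h - 21\right) - 101\right) h - 203 t = \left(\left(-21 + h\right) - 101\right) h - 203 t = \left(-122 + h\right) h - 203 t = h \left(-122 + h\right) - 203 t = - 203 t + h \left(-122 + h\right)$)
$\frac{1}{z{\left(267,x \right)}} = \frac{1}{267^{2} - 27608 - 32574} = \frac{1}{71289 - 27608 - 32574} = \frac{1}{11107}$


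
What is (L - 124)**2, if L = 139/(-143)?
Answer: 319372641/20449 ≈ 15618.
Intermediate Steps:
L = -139/143 (L = 139*(-1/143) = -139/143 ≈ -0.97203)
(L - 124)**2 = (-139/143 - 124)**2 = (-17871/143)**2 = 319372641/20449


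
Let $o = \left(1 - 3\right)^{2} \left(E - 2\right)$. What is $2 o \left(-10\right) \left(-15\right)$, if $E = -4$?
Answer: $-7200$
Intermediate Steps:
$o = -24$ ($o = \left(1 - 3\right)^{2} \left(-4 - 2\right) = \left(-2\right)^{2} \left(-6\right) = 4 \left(-6\right) = -24$)
$2 o \left(-10\right) \left(-15\right) = 2 \left(-24\right) \left(-10\right) \left(-15\right) = \left(-48\right) \left(-10\right) \left(-15\right) = 480 \left(-15\right) = -7200$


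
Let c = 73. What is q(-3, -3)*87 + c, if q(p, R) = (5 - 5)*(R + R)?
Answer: 73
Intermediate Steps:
q(p, R) = 0 (q(p, R) = 0*(2*R) = 0)
q(-3, -3)*87 + c = 0*87 + 73 = 0 + 73 = 73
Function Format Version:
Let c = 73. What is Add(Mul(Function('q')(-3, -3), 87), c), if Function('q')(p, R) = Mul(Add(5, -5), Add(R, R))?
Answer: 73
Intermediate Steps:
Function('q')(p, R) = 0 (Function('q')(p, R) = Mul(0, Mul(2, R)) = 0)
Add(Mul(Function('q')(-3, -3), 87), c) = Add(Mul(0, 87), 73) = Add(0, 73) = 73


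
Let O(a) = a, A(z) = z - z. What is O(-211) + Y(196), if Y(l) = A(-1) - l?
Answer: -407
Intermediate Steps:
A(z) = 0
Y(l) = -l (Y(l) = 0 - l = -l)
O(-211) + Y(196) = -211 - 1*196 = -211 - 196 = -407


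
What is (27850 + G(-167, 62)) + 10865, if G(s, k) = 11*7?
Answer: 38792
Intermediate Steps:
G(s, k) = 77
(27850 + G(-167, 62)) + 10865 = (27850 + 77) + 10865 = 27927 + 10865 = 38792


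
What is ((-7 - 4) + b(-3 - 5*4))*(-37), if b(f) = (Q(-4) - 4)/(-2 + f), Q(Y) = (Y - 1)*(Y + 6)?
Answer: 9657/25 ≈ 386.28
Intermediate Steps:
Q(Y) = (-1 + Y)*(6 + Y)
b(f) = -14/(-2 + f) (b(f) = ((-6 + (-4)² + 5*(-4)) - 4)/(-2 + f) = ((-6 + 16 - 20) - 4)/(-2 + f) = (-10 - 4)/(-2 + f) = -14/(-2 + f))
((-7 - 4) + b(-3 - 5*4))*(-37) = ((-7 - 4) - 14/(-2 + (-3 - 5*4)))*(-37) = (-11 - 14/(-2 + (-3 - 20)))*(-37) = (-11 - 14/(-2 - 23))*(-37) = (-11 - 14/(-25))*(-37) = (-11 - 14*(-1/25))*(-37) = (-11 + 14/25)*(-37) = -261/25*(-37) = 9657/25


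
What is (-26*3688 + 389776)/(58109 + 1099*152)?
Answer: 293888/225157 ≈ 1.3053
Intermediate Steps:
(-26*3688 + 389776)/(58109 + 1099*152) = (-95888 + 389776)/(58109 + 167048) = 293888/225157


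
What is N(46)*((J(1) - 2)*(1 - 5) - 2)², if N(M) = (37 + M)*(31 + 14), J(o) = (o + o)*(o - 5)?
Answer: 5393340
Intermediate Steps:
J(o) = 2*o*(-5 + o) (J(o) = (2*o)*(-5 + o) = 2*o*(-5 + o))
N(M) = 1665 + 45*M (N(M) = (37 + M)*45 = 1665 + 45*M)
N(46)*((J(1) - 2)*(1 - 5) - 2)² = (1665 + 45*46)*((2*1*(-5 + 1) - 2)*(1 - 5) - 2)² = (1665 + 2070)*((2*1*(-4) - 2)*(-4) - 2)² = 3735*((-8 - 2)*(-4) - 2)² = 3735*(-10*(-4) - 2)² = 3735*(40 - 2)² = 3735*38² = 3735*1444 = 5393340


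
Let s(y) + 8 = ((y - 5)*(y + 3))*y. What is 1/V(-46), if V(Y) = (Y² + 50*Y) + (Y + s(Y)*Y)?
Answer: 1/4640526 ≈ 2.1549e-7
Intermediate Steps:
s(y) = -8 + y*(-5 + y)*(3 + y) (s(y) = -8 + ((y - 5)*(y + 3))*y = -8 + ((-5 + y)*(3 + y))*y = -8 + y*(-5 + y)*(3 + y))
V(Y) = Y² + 51*Y + Y*(-8 + Y³ - 15*Y - 2*Y²) (V(Y) = (Y² + 50*Y) + (Y + (-8 + Y³ - 15*Y - 2*Y²)*Y) = (Y² + 50*Y) + (Y + Y*(-8 + Y³ - 15*Y - 2*Y²)) = Y² + 51*Y + Y*(-8 + Y³ - 15*Y - 2*Y²))
1/V(-46) = 1/(-46*(43 + (-46)³ - 14*(-46) - 2*(-46)²)) = 1/(-46*(43 - 97336 + 644 - 2*2116)) = 1/(-46*(43 - 97336 + 644 - 4232)) = 1/(-46*(-100881)) = 1/4640526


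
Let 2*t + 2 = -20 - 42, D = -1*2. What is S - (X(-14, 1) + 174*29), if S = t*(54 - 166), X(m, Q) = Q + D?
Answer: -1461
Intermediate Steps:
D = -2
X(m, Q) = -2 + Q (X(m, Q) = Q - 2 = -2 + Q)
t = -32 (t = -1 + (-20 - 42)/2 = -1 + (1/2)*(-62) = -1 - 31 = -32)
S = 3584 (S = -32*(54 - 166) = -32*(-112) = 3584)
S - (X(-14, 1) + 174*29) = 3584 - ((-2 + 1) + 174*29) = 3584 - (-1 + 5046) = 3584 - 1*5045 = 3584 - 5045 = -1461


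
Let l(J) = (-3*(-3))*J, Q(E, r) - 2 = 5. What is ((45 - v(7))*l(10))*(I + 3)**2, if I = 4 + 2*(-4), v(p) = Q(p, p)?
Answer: 3420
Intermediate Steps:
Q(E, r) = 7 (Q(E, r) = 2 + 5 = 7)
v(p) = 7
I = -4 (I = 4 - 8 = -4)
l(J) = 9*J
((45 - v(7))*l(10))*(I + 3)**2 = ((45 - 1*7)*(9*10))*(-4 + 3)**2 = ((45 - 7)*90)*(-1)**2 = (38*90)*1 = 3420*1 = 3420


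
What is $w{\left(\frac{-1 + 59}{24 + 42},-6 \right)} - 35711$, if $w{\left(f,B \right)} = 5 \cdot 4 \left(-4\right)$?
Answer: $-35791$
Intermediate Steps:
$w{\left(f,B \right)} = -80$ ($w{\left(f,B \right)} = 20 \left(-4\right) = -80$)
$w{\left(\frac{-1 + 59}{24 + 42},-6 \right)} - 35711 = -80 - 35711 = -35791$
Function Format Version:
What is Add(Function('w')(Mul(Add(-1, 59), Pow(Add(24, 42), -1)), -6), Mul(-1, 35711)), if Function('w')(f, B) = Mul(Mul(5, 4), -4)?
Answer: -35791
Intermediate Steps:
Function('w')(f, B) = -80 (Function('w')(f, B) = Mul(20, -4) = -80)
Add(Function('w')(Mul(Add(-1, 59), Pow(Add(24, 42), -1)), -6), Mul(-1, 35711)) = Add(-80, Mul(-1, 35711)) = Add(-80, -35711) = -35791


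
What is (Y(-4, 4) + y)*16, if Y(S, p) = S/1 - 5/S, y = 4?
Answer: 20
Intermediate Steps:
Y(S, p) = S - 5/S (Y(S, p) = S*1 - 5/S = S - 5/S)
(Y(-4, 4) + y)*16 = ((-4 - 5/(-4)) + 4)*16 = ((-4 - 5*(-¼)) + 4)*16 = ((-4 + 5/4) + 4)*16 = (-11/4 + 4)*16 = (5/4)*16 = 20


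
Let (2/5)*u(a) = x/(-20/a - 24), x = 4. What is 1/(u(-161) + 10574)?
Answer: 1922/20322423 ≈ 9.4575e-5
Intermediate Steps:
u(a) = 10/(-24 - 20/a) (u(a) = 5*(4/(-20/a - 24))/2 = 5*(4/(-24 - 20/a))/2 = 10/(-24 - 20/a))
1/(u(-161) + 10574) = 1/(-5*(-161)/(10 + 12*(-161)) + 10574) = 1/(-5*(-161)/(10 - 1932) + 10574) = 1/(-5*(-161)/(-1922) + 10574) = 1/(-5*(-161)*(-1/1922) + 10574) = 1/(-805/1922 + 10574) = 1/(20322423/1922) = 1922/20322423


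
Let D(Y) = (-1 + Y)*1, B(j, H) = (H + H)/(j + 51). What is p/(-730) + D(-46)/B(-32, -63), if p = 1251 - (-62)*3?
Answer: 117707/22995 ≈ 5.1188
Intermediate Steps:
p = 1437 (p = 1251 - 1*(-186) = 1251 + 186 = 1437)
B(j, H) = 2*H/(51 + j) (B(j, H) = (2*H)/(51 + j) = 2*H/(51 + j))
D(Y) = -1 + Y
p/(-730) + D(-46)/B(-32, -63) = 1437/(-730) + (-1 - 46)/((2*(-63)/(51 - 32))) = 1437*(-1/730) - 47/(2*(-63)/19) = -1437/730 - 47/(2*(-63)*(1/19)) = -1437/730 - 47/(-126/19) = -1437/730 - 47*(-19/126) = -1437/730 + 893/126 = 117707/22995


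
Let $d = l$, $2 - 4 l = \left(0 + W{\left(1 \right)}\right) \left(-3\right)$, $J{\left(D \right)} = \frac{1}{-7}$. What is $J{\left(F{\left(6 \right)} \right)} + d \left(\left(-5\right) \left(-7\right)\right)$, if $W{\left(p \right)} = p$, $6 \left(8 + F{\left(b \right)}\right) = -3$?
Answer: $\frac{1221}{28} \approx 43.607$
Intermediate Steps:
$F{\left(b \right)} = - \frac{17}{2}$ ($F{\left(b \right)} = -8 + \frac{1}{6} \left(-3\right) = -8 - \frac{1}{2} = - \frac{17}{2}$)
$J{\left(D \right)} = - \frac{1}{7}$
$l = \frac{5}{4}$ ($l = \frac{1}{2} - \frac{\left(0 + 1\right) \left(-3\right)}{4} = \frac{1}{2} - \frac{1 \left(-3\right)}{4} = \frac{1}{2} - - \frac{3}{4} = \frac{1}{2} + \frac{3}{4} = \frac{5}{4} \approx 1.25$)
$d = \frac{5}{4} \approx 1.25$
$J{\left(F{\left(6 \right)} \right)} + d \left(\left(-5\right) \left(-7\right)\right) = - \frac{1}{7} + \frac{5 \left(\left(-5\right) \left(-7\right)\right)}{4} = - \frac{1}{7} + \frac{5}{4} \cdot 35 = - \frac{1}{7} + \frac{175}{4} = \frac{1221}{28}$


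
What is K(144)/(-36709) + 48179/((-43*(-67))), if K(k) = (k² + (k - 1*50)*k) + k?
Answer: 1669450415/105758629 ≈ 15.785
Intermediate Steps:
K(k) = k + k² + k*(-50 + k) (K(k) = (k² + (k - 50)*k) + k = (k² + (-50 + k)*k) + k = (k² + k*(-50 + k)) + k = k + k² + k*(-50 + k))
K(144)/(-36709) + 48179/((-43*(-67))) = (144*(-49 + 2*144))/(-36709) + 48179/((-43*(-67))) = (144*(-49 + 288))*(-1/36709) + 48179/2881 = (144*239)*(-1/36709) + 48179*(1/2881) = 34416*(-1/36709) + 48179/2881 = -34416/36709 + 48179/2881 = 1669450415/105758629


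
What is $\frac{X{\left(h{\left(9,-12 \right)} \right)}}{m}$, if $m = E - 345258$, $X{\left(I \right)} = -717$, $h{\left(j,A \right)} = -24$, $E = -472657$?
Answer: $\frac{717}{817915} \approx 0.00087662$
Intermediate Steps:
$m = -817915$ ($m = -472657 - 345258 = -817915$)
$\frac{X{\left(h{\left(9,-12 \right)} \right)}}{m} = - \frac{717}{-817915} = \left(-717\right) \left(- \frac{1}{817915}\right) = \frac{717}{817915}$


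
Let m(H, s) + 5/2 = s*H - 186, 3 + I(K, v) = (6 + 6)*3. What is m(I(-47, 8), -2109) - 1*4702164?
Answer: -9543899/2 ≈ -4.7720e+6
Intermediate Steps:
I(K, v) = 33 (I(K, v) = -3 + (6 + 6)*3 = -3 + 12*3 = -3 + 36 = 33)
m(H, s) = -377/2 + H*s (m(H, s) = -5/2 + (s*H - 186) = -5/2 + (H*s - 186) = -5/2 + (-186 + H*s) = -377/2 + H*s)
m(I(-47, 8), -2109) - 1*4702164 = (-377/2 + 33*(-2109)) - 1*4702164 = (-377/2 - 69597) - 4702164 = -139571/2 - 4702164 = -9543899/2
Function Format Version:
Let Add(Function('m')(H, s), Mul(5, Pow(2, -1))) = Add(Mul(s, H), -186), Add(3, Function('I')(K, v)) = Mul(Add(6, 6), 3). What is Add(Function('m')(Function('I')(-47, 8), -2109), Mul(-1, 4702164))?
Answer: Rational(-9543899, 2) ≈ -4.7720e+6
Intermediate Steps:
Function('I')(K, v) = 33 (Function('I')(K, v) = Add(-3, Mul(Add(6, 6), 3)) = Add(-3, Mul(12, 3)) = Add(-3, 36) = 33)
Function('m')(H, s) = Add(Rational(-377, 2), Mul(H, s)) (Function('m')(H, s) = Add(Rational(-5, 2), Add(Mul(s, H), -186)) = Add(Rational(-5, 2), Add(Mul(H, s), -186)) = Add(Rational(-5, 2), Add(-186, Mul(H, s))) = Add(Rational(-377, 2), Mul(H, s)))
Add(Function('m')(Function('I')(-47, 8), -2109), Mul(-1, 4702164)) = Add(Add(Rational(-377, 2), Mul(33, -2109)), Mul(-1, 4702164)) = Add(Add(Rational(-377, 2), -69597), -4702164) = Add(Rational(-139571, 2), -4702164) = Rational(-9543899, 2)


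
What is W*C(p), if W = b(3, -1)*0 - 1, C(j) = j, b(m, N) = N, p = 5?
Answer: -5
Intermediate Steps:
W = -1 (W = -1*0 - 1 = 0 - 1 = -1)
W*C(p) = -1*5 = -5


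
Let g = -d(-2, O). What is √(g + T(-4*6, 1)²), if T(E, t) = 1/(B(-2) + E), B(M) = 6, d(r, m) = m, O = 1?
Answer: I*√323/18 ≈ 0.99846*I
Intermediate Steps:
T(E, t) = 1/(6 + E)
g = -1 (g = -1*1 = -1)
√(g + T(-4*6, 1)²) = √(-1 + (1/(6 - 4*6))²) = √(-1 + (1/(6 - 24))²) = √(-1 + (1/(-18))²) = √(-1 + (-1/18)²) = √(-1 + 1/324) = √(-323/324) = I*√323/18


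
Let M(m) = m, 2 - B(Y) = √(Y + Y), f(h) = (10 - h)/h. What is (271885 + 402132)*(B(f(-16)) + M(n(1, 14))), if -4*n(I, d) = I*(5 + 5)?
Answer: -674017/2 - 674017*I*√13/2 ≈ -3.3701e+5 - 1.2151e+6*I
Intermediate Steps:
n(I, d) = -5*I/2 (n(I, d) = -I*(5 + 5)/4 = -I*10/4 = -5*I/2)
f(h) = (10 - h)/h
B(Y) = 2 - √2*√Y (B(Y) = 2 - √(Y + Y) = 2 - √(2*Y) = 2 - √2*√Y)
(271885 + 402132)*(B(f(-16)) + M(n(1, 14))) = (271885 + 402132)*((2 - √2*√((10 - 1*(-16))/(-16))) - 5/2*1) = 674017*((2 - √2*√(-(10 + 16)/16)) - 5/2) = 674017*((2 - √2*√(-1/16*26)) - 5/2) = 674017*((2 - √2*√(-13/8)) - 5/2) = 674017*((2 - √2*I*√26/4) - 5/2) = 674017*((2 - I*√13/2) - 5/2) = 674017*(-½ - I*√13/2) = -674017/2 - 674017*I*√13/2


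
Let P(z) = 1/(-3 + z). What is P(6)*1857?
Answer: 619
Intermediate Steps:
P(6)*1857 = 1857/(-3 + 6) = 1857/3 = (⅓)*1857 = 619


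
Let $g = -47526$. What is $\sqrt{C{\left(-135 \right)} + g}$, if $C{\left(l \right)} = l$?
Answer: $i \sqrt{47661} \approx 218.31 i$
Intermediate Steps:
$\sqrt{C{\left(-135 \right)} + g} = \sqrt{-135 - 47526} = \sqrt{-47661} = i \sqrt{47661}$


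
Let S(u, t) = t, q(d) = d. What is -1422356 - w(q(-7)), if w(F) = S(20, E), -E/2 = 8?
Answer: -1422340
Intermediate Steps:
E = -16 (E = -2*8 = -16)
w(F) = -16
-1422356 - w(q(-7)) = -1422356 - 1*(-16) = -1422356 + 16 = -1422340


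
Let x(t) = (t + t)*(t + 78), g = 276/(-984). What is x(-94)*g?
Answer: -34592/41 ≈ -843.71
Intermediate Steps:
g = -23/82 (g = 276*(-1/984) = -23/82 ≈ -0.28049)
x(t) = 2*t*(78 + t) (x(t) = (2*t)*(78 + t) = 2*t*(78 + t))
x(-94)*g = (2*(-94)*(78 - 94))*(-23/82) = (2*(-94)*(-16))*(-23/82) = 3008*(-23/82) = -34592/41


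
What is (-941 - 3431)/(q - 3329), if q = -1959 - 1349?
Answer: 4372/6637 ≈ 0.65873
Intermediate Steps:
q = -3308
(-941 - 3431)/(q - 3329) = (-941 - 3431)/(-3308 - 3329) = -4372/(-6637) = -4372*(-1/6637) = 4372/6637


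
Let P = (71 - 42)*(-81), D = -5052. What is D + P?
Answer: -7401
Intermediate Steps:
P = -2349 (P = 29*(-81) = -2349)
D + P = -5052 - 2349 = -7401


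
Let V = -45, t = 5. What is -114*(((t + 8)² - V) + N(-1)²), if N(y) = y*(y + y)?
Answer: -24852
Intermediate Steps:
N(y) = 2*y² (N(y) = y*(2*y) = 2*y²)
-114*(((t + 8)² - V) + N(-1)²) = -114*(((5 + 8)² - 1*(-45)) + (2*(-1)²)²) = -114*((13² + 45) + (2*1)²) = -114*((169 + 45) + 2²) = -114*(214 + 4) = -114*218 = -24852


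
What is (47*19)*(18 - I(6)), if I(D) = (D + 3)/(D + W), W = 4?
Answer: 152703/10 ≈ 15270.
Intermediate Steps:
I(D) = (3 + D)/(4 + D) (I(D) = (D + 3)/(D + 4) = (3 + D)/(4 + D))
(47*19)*(18 - I(6)) = (47*19)*(18 - (3 + 6)/(4 + 6)) = 893*(18 - 9/10) = 893*(171/10) = 152703/10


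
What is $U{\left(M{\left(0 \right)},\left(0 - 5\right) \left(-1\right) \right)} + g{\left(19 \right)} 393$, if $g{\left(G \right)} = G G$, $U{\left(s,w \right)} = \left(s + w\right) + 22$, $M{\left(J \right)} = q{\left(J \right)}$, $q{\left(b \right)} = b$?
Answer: $141900$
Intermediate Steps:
$M{\left(J \right)} = J$
$U{\left(s,w \right)} = 22 + s + w$
$g{\left(G \right)} = G^{2}$
$U{\left(M{\left(0 \right)},\left(0 - 5\right) \left(-1\right) \right)} + g{\left(19 \right)} 393 = \left(22 + 0 + \left(0 - 5\right) \left(-1\right)\right) + 19^{2} \cdot 393 = \left(22 + 0 - -5\right) + 361 \cdot 393 = \left(22 + 0 + 5\right) + 141873 = 27 + 141873 = 141900$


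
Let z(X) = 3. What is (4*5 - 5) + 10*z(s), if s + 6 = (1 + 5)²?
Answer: 45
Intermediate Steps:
s = 30 (s = -6 + (1 + 5)² = -6 + 6² = -6 + 36 = 30)
(4*5 - 5) + 10*z(s) = (4*5 - 5) + 10*3 = (20 - 5) + 30 = 15 + 30 = 45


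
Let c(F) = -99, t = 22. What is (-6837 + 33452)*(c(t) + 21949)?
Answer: 581537750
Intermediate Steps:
(-6837 + 33452)*(c(t) + 21949) = (-6837 + 33452)*(-99 + 21949) = 26615*21850 = 581537750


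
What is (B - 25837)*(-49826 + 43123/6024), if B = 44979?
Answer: -2872340377271/3012 ≈ -9.5363e+8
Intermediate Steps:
(B - 25837)*(-49826 + 43123/6024) = (44979 - 25837)*(-49826 + 43123/6024) = 19142*(-49826 + 43123*(1/6024)) = 19142*(-49826 + 43123/6024) = 19142*(-300108701/6024) = -2872340377271/3012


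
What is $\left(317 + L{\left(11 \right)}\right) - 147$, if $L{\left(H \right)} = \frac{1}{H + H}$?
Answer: $\frac{3741}{22} \approx 170.05$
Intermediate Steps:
$L{\left(H \right)} = \frac{1}{2 H}$
$\left(317 + L{\left(11 \right)}\right) - 147 = \left(317 + \frac{1}{2 \cdot 11}\right) - 147 = \left(317 + \frac{1}{2} \cdot \frac{1}{11}\right) - 147 = \left(317 + \frac{1}{22}\right) - 147 = \frac{6975}{22} - 147 = \frac{3741}{22}$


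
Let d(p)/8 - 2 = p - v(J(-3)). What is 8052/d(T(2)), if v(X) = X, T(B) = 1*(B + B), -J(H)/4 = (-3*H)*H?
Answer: -671/68 ≈ -9.8676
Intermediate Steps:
J(H) = 12*H**2 (J(H) = -4*(-3*H)*H = -(-12)*H**2 = 12*H**2)
T(B) = 2*B (T(B) = 1*(2*B) = 2*B)
d(p) = -848 + 8*p (d(p) = 16 + 8*(p - 12*(-3)**2) = 16 + 8*(p - 12*9) = 16 + 8*(p - 1*108) = 16 + 8*(p - 108) = 16 + 8*(-108 + p) = 16 + (-864 + 8*p) = -848 + 8*p)
8052/d(T(2)) = 8052/(-848 + 8*(2*2)) = 8052/(-848 + 8*4) = 8052/(-848 + 32) = 8052/(-816) = 8052*(-1/816) = -671/68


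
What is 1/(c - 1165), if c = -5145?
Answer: -1/6310 ≈ -0.00015848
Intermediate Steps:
1/(c - 1165) = 1/(-5145 - 1165) = 1/(-6310) = -1/6310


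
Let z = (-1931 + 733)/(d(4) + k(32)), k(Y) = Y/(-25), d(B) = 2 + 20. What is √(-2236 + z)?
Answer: 3*I*√17096849/259 ≈ 47.894*I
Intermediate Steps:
d(B) = 22
k(Y) = -Y/25 (k(Y) = Y*(-1/25) = -Y/25)
z = -14975/259 (z = (-1931 + 733)/(22 - 1/25*32) = -1198/(22 - 32/25) = -1198/518/25 = -1198*25/518 = -14975/259 ≈ -57.819)
√(-2236 + z) = √(-2236 - 14975/259) = √(-594099/259) = 3*I*√17096849/259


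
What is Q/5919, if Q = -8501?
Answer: -8501/5919 ≈ -1.4362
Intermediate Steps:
Q/5919 = -8501/5919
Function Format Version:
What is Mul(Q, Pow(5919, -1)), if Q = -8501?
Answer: Rational(-8501, 5919) ≈ -1.4362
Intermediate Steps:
Mul(Q, Pow(5919, -1)) = Mul(-8501, Pow(5919, -1)) = Mul(-8501, Rational(1, 5919)) = Rational(-8501, 5919)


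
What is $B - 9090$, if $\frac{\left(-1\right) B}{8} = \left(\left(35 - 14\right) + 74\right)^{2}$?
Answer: $-81290$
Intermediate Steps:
$B = -72200$ ($B = - 8 \left(\left(35 - 14\right) + 74\right)^{2} = - 8 \left(21 + 74\right)^{2} = - 8 \cdot 95^{2} = \left(-8\right) 9025 = -72200$)
$B - 9090 = -72200 - 9090 = -81290$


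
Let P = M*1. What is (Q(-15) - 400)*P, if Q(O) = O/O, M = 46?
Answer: -18354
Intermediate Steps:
Q(O) = 1
P = 46 (P = 46*1 = 46)
(Q(-15) - 400)*P = (1 - 400)*46 = -399*46 = -18354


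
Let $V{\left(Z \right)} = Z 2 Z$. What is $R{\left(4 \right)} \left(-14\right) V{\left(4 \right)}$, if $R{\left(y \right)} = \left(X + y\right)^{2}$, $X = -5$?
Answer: $-448$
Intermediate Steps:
$R{\left(y \right)} = \left(-5 + y\right)^{2}$
$V{\left(Z \right)} = 2 Z^{2}$ ($V{\left(Z \right)} = 2 Z Z = 2 Z^{2}$)
$R{\left(4 \right)} \left(-14\right) V{\left(4 \right)} = \left(-5 + 4\right)^{2} \left(-14\right) 2 \cdot 4^{2} = \left(-1\right)^{2} \left(-14\right) 2 \cdot 16 = 1 \left(-14\right) 32 = \left(-14\right) 32 = -448$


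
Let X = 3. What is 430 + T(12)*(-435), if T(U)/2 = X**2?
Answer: -7400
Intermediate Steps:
T(U) = 18 (T(U) = 2*3**2 = 2*9 = 18)
430 + T(12)*(-435) = 430 + 18*(-435) = 430 - 7830 = -7400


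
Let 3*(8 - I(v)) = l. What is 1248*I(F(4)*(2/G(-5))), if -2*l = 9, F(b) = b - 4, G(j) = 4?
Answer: 11856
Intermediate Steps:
F(b) = -4 + b
l = -9/2 (l = -½*9 = -9/2 ≈ -4.5000)
I(v) = 19/2 (I(v) = 8 - ⅓*(-9/2) = 8 + 3/2 = 19/2)
1248*I(F(4)*(2/G(-5))) = 1248*(19/2) = 11856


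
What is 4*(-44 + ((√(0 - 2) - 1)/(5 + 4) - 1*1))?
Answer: -1624/9 + 4*I*√2/9 ≈ -180.44 + 0.62854*I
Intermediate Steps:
4*(-44 + ((√(0 - 2) - 1)/(5 + 4) - 1*1)) = 4*(-44 + ((√(-2) - 1)/9 - 1)) = 4*(-44 + ((I*√2 - 1)*(⅑) - 1)) = 4*(-44 + ((-1 + I*√2)*(⅑) - 1)) = 4*(-44 + ((-⅑ + I*√2/9) - 1)) = 4*(-44 + (-10/9 + I*√2/9)) = 4*(-406/9 + I*√2/9) = -1624/9 + 4*I*√2/9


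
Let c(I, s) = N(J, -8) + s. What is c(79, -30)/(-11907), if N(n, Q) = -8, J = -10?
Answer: 38/11907 ≈ 0.0031914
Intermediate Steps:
c(I, s) = -8 + s
c(79, -30)/(-11907) = (-8 - 30)/(-11907) = -38*(-1/11907) = 38/11907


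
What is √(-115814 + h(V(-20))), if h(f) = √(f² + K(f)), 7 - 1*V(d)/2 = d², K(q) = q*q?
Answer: √(-115814 + 786*√2) ≈ 338.68*I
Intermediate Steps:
K(q) = q²
V(d) = 14 - 2*d²
h(f) = √2*√(f²) (h(f) = √(f² + f²) = √(2*f²) = √2*√(f²))
√(-115814 + h(V(-20))) = √(-115814 + √2*√((14 - 2*(-20)²)²)) = √(-115814 + √2*√((14 - 2*400)²)) = √(-115814 + √2*√((14 - 800)²)) = √(-115814 + √2*√((-786)²)) = √(-115814 + √2*√617796) = √(-115814 + √2*786) = √(-115814 + 786*√2)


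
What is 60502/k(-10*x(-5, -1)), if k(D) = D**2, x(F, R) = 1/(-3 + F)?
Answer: 968032/25 ≈ 38721.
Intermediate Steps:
60502/k(-10*x(-5, -1)) = 60502/((-10/(-3 - 5))**2) = 60502/((-10/(-8))**2) = 60502/((-10*(-1/8))**2) = 60502/((5/4)**2) = 60502/(25/16) = 60502*(16/25) = 968032/25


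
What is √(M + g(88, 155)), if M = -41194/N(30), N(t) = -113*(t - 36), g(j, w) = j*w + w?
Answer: 2*√394588203/339 ≈ 117.19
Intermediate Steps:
g(j, w) = w + j*w
N(t) = 4068 - 113*t (N(t) = -113*(-36 + t) = 4068 - 113*t)
M = -20597/339 (M = -41194/(4068 - 113*30) = -41194/(4068 - 3390) = -41194/678 = -41194*1/678 = -20597/339 ≈ -60.758)
√(M + g(88, 155)) = √(-20597/339 + 155*(1 + 88)) = √(-20597/339 + 155*89) = √(-20597/339 + 13795) = √(4655908/339) = 2*√394588203/339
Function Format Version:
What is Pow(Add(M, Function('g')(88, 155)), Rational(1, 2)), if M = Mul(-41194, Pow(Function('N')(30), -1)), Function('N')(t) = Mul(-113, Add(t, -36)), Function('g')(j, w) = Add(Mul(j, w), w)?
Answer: Mul(Rational(2, 339), Pow(394588203, Rational(1, 2))) ≈ 117.19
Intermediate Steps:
Function('g')(j, w) = Add(w, Mul(j, w))
Function('N')(t) = Add(4068, Mul(-113, t)) (Function('N')(t) = Mul(-113, Add(-36, t)) = Add(4068, Mul(-113, t)))
M = Rational(-20597, 339) (M = Mul(-41194, Pow(Add(4068, Mul(-113, 30)), -1)) = Mul(-41194, Pow(Add(4068, -3390), -1)) = Mul(-41194, Pow(678, -1)) = Mul(-41194, Rational(1, 678)) = Rational(-20597, 339) ≈ -60.758)
Pow(Add(M, Function('g')(88, 155)), Rational(1, 2)) = Pow(Add(Rational(-20597, 339), Mul(155, Add(1, 88))), Rational(1, 2)) = Pow(Add(Rational(-20597, 339), Mul(155, 89)), Rational(1, 2)) = Pow(Add(Rational(-20597, 339), 13795), Rational(1, 2)) = Pow(Rational(4655908, 339), Rational(1, 2)) = Mul(Rational(2, 339), Pow(394588203, Rational(1, 2)))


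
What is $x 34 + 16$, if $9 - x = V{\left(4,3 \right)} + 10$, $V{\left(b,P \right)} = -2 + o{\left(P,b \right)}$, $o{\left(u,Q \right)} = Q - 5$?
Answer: $84$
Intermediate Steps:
$o{\left(u,Q \right)} = -5 + Q$ ($o{\left(u,Q \right)} = Q - 5 = -5 + Q$)
$V{\left(b,P \right)} = -7 + b$ ($V{\left(b,P \right)} = -2 + \left(-5 + b\right) = -7 + b$)
$x = 2$ ($x = 9 - \left(\left(-7 + 4\right) + 10\right) = 9 - \left(-3 + 10\right) = 9 - 7 = 2$)
$x 34 + 16 = 2 \cdot 34 + 16 = 68 + 16 = 84$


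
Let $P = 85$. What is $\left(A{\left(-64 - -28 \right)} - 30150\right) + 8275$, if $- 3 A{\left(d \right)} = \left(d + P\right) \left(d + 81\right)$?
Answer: $-22610$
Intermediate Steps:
$A{\left(d \right)} = - \frac{\left(81 + d\right) \left(85 + d\right)}{3}$ ($A{\left(d \right)} = - \frac{\left(d + 85\right) \left(d + 81\right)}{3} = - \frac{\left(85 + d\right) \left(81 + d\right)}{3} = - \frac{\left(81 + d\right) \left(85 + d\right)}{3}$)
$\left(A{\left(-64 - -28 \right)} - 30150\right) + 8275 = \left(\left(-2295 - \frac{166 \left(-64 - -28\right)}{3} - \frac{\left(-64 - -28\right)^{2}}{3}\right) - 30150\right) + 8275 = \left(\left(-2295 - \frac{166 \left(-64 + 28\right)}{3} - \frac{\left(-64 + 28\right)^{2}}{3}\right) - 30150\right) + 8275 = \left(\left(-2295 - -1992 - \frac{\left(-36\right)^{2}}{3}\right) - 30150\right) + 8275 = \left(\left(-2295 + 1992 - 432\right) - 30150\right) + 8275 = \left(-735 - 30150\right) + 8275 = -30885 + 8275 = -22610$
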